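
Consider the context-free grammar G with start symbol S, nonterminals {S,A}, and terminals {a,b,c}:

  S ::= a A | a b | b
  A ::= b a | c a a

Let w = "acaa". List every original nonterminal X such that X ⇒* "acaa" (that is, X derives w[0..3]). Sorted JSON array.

CNF form of G:
  S -> T1 A | T1 T0 | b
  A -> T0 T1 | T2 X3
  T0 -> b
  T1 -> a
  T2 -> c
  X3 -> T1 T1

Fill CYK table bottom-up, restricted to cells inside w[0..3]:
  [0..0]={T1}  "a"  orig:{}
  [1..1]={T2}  "c"  orig:{}
  [2..2]={T1}  "a"  orig:{}
  [3..3]={T1}  "a"  orig:{}
  [0..1]=∅  "ac"
  [1..2]=∅  "ca"
  [2..3]={X3}  "aa"  orig:{}
  [0..2]=∅  "aca"
  [1..3]={A}  "caa"
  [0..3]={S}  "acaa"

Original NTs in T[0,3] deriving "acaa": ["S"]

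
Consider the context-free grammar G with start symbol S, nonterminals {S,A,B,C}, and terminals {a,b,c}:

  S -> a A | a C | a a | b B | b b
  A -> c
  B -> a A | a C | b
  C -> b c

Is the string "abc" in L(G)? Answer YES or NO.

CNF form of G:
  S -> T0 A | T0 C | T0 T0 | T1 B | T1 T1
  A -> c
  B -> T0 A | T0 C | b
  C -> T1 T2
  T0 -> a
  T1 -> b
  T2 -> c

CYK fill:
  [0..0]={T0}  "a"  orig:{}
  [1..1]={B,T1}  "b"  orig:{B}
  [2..2]={A,T2}  "c"  orig:{A}
  [0..1]=∅  "ab"
  [1..2]={C}  "bc"
  [0..2]={B,S}  "abc"

S ∈ T[0,2] ⇒ YES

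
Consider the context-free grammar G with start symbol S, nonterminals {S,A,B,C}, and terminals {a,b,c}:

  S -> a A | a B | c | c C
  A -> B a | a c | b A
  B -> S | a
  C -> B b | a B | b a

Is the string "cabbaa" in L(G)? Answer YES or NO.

CNF form of G:
  S -> T0 A | T0 B | T1 C | c
  A -> B T0 | T0 T1 | T2 A
  B -> T0 A | T0 B | T1 C | a | c
  C -> B T2 | T0 B | T2 T0
  T0 -> a
  T1 -> c
  T2 -> b

CYK table (by increasing span):
  cell(0,0) c: {B,S,T1}  orig:{B,S}
  cell(1,1) a: {B,T0}  orig:{B}
  cell(2,2) b: {T2}  orig:{}
  cell(3,3) b: {T2}  orig:{}
  cell(4,4) a: {B,T0}  orig:{B}
  cell(5,5) a: {B,T0}  orig:{B}
  cell(0,1) ca: {A}
  cell(1,2) ab: {C}
  cell(2,3) bb: ∅
  cell(3,4) ba: {C}
  cell(4,5) aa: {A,B,C,S}
  cell(0,2) cab: {B,S}
  cell(1,3) abb: ∅
  cell(2,4) bba: ∅
  cell(3,5) baa: {A}
  cell(0,3) cabb: {C}
  cell(1,4) abba: ∅
  cell(2,5) bbaa: {A}
  cell(0,4) cabba: ∅
  cell(1,5) abbaa: {B,S}
  cell(0,5) cabbaa: ∅

S ∉ T[0,5] ⇒ NO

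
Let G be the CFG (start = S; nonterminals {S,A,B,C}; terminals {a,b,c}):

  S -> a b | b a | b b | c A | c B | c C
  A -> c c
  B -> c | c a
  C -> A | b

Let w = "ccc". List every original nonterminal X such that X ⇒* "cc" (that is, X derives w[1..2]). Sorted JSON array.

CNF form of G:
  S -> T0 A | T0 B | T0 C | T1 T2 | T2 T1 | T2 T2
  A -> T0 T0
  B -> T0 T1 | c
  C -> T0 T0 | b
  T0 -> c
  T1 -> a
  T2 -> b

CYK table (by increasing span) (cells [i..j] with 1 ≤ i ≤ j ≤ 2 only):
  [1..1]={B,T0}  "c"  orig:{B}
  [2..2]={B,T0}  "c"  orig:{B}
  [1..2]={A,C,S}  "cc"

Original NTs in T[1,2] deriving "cc": ["A", "C", "S"]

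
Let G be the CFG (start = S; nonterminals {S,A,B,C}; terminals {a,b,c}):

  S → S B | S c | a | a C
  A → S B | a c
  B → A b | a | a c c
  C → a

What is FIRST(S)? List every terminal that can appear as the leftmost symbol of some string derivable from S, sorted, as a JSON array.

FIRST iteration:
[1]
  A via A→a c: +{a}
  B via B→A b: +{a}
  C via C→a: +{a}
  S via S→a: +{a}
  S: {a}  A: {a}  B: {a}  C: {a}
[2] (no change)
  S: {a}  A: {a}  B: {a}  C: {a}

FIRST(S) = ["a"]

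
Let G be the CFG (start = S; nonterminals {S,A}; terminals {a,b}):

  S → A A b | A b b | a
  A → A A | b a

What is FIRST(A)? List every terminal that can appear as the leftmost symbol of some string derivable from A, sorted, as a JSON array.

FIRST iteration:
round 1:
  A via A→b a: +{b}
  S via S→A A b: +{b}
  S via S→a: +{a}
  FIRST[S]={a,b}  FIRST[A]={b}
round 2: done
  FIRST[S]={a,b}  FIRST[A]={b}

FIRST(A) = ["b"]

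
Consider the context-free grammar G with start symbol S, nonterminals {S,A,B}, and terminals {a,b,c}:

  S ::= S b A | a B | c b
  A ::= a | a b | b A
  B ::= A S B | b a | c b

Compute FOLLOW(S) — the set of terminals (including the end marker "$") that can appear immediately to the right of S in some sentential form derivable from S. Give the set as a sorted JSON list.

FIRST sets, iterate to fixpoint:
round 1:
  A via A→a: +{a}
  A via A→b A: +{b}
  B via B→A S B: +{a,b}
  B via B→c b: +{c}
  S via S→a B: +{a}
  S via S→c b: +{c}
  S: {a,c}  A: {a,b}  B: {a,b,c}
round 2: (stable)
  S: {a,c}  A: {a,b}  B: {a,b,c}

FOLLOW sets:
FOLLOW(S) := {$}
pass 1:
  B→A S B: FOLLOW(A) ⊇ FIRST(S) = {a,c}; new: +{a,c}
  B→A S B: FOLLOW(S) ⊇ FIRST(B) = {a,b,c}; new: +{a,b,c}
  S→S b A: FOLLOW(A) ⊇ FOLLOW(S) ⊇ {$,a,b,c}; new: +{$,b}
  S→a B: FOLLOW(B) ⊇ FOLLOW(S) ⊇ {$,a,b,c}; new: +{$,a,b,c}
  FOLLOW[S]={$,a,b,c}  FOLLOW[A]={$,a,b,c}  FOLLOW[B]={$,a,b,c}
pass 2: (stable)
  FOLLOW[S]={$,a,b,c}  FOLLOW[A]={$,a,b,c}  FOLLOW[B]={$,a,b,c}

FOLLOW(S) = ["$", "a", "b", "c"]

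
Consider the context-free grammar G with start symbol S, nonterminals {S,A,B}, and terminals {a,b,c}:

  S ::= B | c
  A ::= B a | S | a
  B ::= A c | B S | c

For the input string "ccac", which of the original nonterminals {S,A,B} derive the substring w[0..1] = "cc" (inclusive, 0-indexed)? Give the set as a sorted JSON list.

Convert to CNF:
  S -> A T0 | B S | c
  A -> A T0 | B S | B T1 | a | c
  B -> A T0 | B S | c
  T0 -> c
  T1 -> a

CYK fill (cells [i..j] with 0 ≤ i ≤ j ≤ 1 only):
  cell(0,0) c: {A,B,S,T0}  orig:{A,B,S}
  cell(1,1) c: {A,B,S,T0}  orig:{A,B,S}
  cell(0,1) cc: {A,B,S}

Original NTs in T[0,1] deriving "cc": ["A", "B", "S"]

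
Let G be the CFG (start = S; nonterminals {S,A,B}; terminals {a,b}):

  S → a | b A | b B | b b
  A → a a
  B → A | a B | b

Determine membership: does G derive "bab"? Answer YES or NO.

Convert to CNF:
  S -> T1 A | T1 B | T1 T1 | a
  A -> T0 T0
  B -> T0 B | T0 T0 | b
  T0 -> a
  T1 -> b

Fill CYK table bottom-up:
  cell(0,0) b: {B,T1}  orig:{B}
  cell(1,1) a: {S,T0}  orig:{S}
  cell(2,2) b: {B,T1}  orig:{B}
  cell(0,1) ba: ∅
  cell(1,2) ab: {B}
  cell(0,2) bab: {S}

S ∈ T[0,2] ⇒ YES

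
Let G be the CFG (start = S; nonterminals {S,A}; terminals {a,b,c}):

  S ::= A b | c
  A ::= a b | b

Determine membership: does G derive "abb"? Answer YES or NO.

Convert to CNF:
  S -> A T1 | c
  A -> T0 T1 | b
  T0 -> a
  T1 -> b

Fill CYK table bottom-up:
  cell(0,0) a: {T0}  orig:{}
  cell(1,1) b: {A,T1}  orig:{A}
  cell(2,2) b: {A,T1}  orig:{A}
  cell(0,1) ab: {A}
  cell(1,2) bb: {S}
  cell(0,2) abb: {S}

S ∈ T[0,2] ⇒ YES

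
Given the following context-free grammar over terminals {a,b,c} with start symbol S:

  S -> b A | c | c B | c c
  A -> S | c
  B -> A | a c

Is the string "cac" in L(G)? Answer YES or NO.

Convert to CNF:
  S -> T0 A | T1 B | T1 T1 | c
  A -> T0 A | T1 B | T1 T1 | c
  B -> T0 A | T1 B | T1 T1 | T2 T1 | c
  T0 -> b
  T1 -> c
  T2 -> a

CYK table (by increasing span):
  cell(0,0) c: {A,B,S,T1}  orig:{A,B,S}
  cell(1,1) a: {T2}  orig:{}
  cell(2,2) c: {A,B,S,T1}  orig:{A,B,S}
  cell(0,1) ca: ∅
  cell(1,2) ac: {B}
  cell(0,2) cac: {A,B,S}

S ∈ T[0,2] ⇒ YES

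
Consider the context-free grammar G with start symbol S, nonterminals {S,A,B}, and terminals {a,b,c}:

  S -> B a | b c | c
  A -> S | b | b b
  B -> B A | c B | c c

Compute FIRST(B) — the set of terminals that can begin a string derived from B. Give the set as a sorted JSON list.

Compute FIRST by fixpoint:
iter 1:
  A via A→b: +{b}
  B via B→c B: +{c}
  S via S→B a: +{c}
  S via S→b c: +{b}
  FIRST(S)={b,c}  FIRST(A)={b}  FIRST(B)={c}
iter 2:
  A via A→S: +{c}
  FIRST(S)={b,c}  FIRST(A)={b,c}  FIRST(B)={c}
iter 3: done
  FIRST(S)={b,c}  FIRST(A)={b,c}  FIRST(B)={c}

FIRST(B) = ["c"]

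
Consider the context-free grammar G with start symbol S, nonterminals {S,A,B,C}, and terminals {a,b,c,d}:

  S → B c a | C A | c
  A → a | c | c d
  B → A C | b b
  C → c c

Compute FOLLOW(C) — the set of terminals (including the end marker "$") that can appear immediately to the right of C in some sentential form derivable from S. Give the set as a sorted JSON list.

FIRST sets, iterate to fixpoint:
iter 1:
  A via A→a: +{a}
  A via A→c: +{c}
  B via B→A C: +{a,c}
  B via B→b b: +{b}
  C via C→c c: +{c}
  S via S→B c a: +{a,b,c}
  FIRST[S]={a,b,c}  FIRST[A]={a,c}  FIRST[B]={a,b,c}  FIRST[C]={c}
iter 2: (stable)
  FIRST[S]={a,b,c}  FIRST[A]={a,c}  FIRST[B]={a,b,c}  FIRST[C]={c}

FOLLOW sets:
initialize: $ ∈ FOLLOW(S)
pass 1:
  B→A C: FOLLOW(A) ⊇ FIRST(C) = {c}; new: +{c}
  S→B c a: FOLLOW(B) ⊇ FIRST(c) = {c}; new: +{c}
  S→C A: FOLLOW(C) ⊇ FIRST(A) = {a,c}; new: +{a,c}
  S→C A: FOLLOW(A) ⊇ FOLLOW(S) ⊇ {$}; new: +{$}
  FOLLOW(S)={$}  FOLLOW(A)={$,c}  FOLLOW(B)={c}  FOLLOW(C)={a,c}
pass 2: — fixpoint
  FOLLOW(S)={$}  FOLLOW(A)={$,c}  FOLLOW(B)={c}  FOLLOW(C)={a,c}

FOLLOW(C) = ["a", "c"]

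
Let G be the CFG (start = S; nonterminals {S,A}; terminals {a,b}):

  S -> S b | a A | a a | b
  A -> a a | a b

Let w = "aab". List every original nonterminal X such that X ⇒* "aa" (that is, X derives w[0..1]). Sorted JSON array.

CNF form of G:
  S -> S T1 | T0 A | T0 T0 | b
  A -> T0 T0 | T0 T1
  T0 -> a
  T1 -> b

Fill CYK table bottom-up (cells [i..j] with 0 ≤ i ≤ j ≤ 1 only):
  cell(0,0) a: {T0}  orig:{}
  cell(1,1) a: {T0}  orig:{}
  cell(0,1) aa: {A,S}

Original NTs in T[0,1] deriving "aa": ["A", "S"]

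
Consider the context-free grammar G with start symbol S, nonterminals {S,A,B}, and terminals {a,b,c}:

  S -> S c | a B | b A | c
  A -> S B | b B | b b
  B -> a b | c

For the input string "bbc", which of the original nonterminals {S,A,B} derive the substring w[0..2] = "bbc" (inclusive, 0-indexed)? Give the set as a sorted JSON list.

CNF form of G:
  S -> S T2 | T0 A | T1 B | c
  A -> S B | T0 B | T0 T0
  B -> T1 T0 | c
  T0 -> b
  T1 -> a
  T2 -> c

CYK table (by increasing span) (cells [i..j] with 0 ≤ i ≤ j ≤ 2 only):
  [0..0]={T0}  "b"  orig:{}
  [1..1]={T0}  "b"  orig:{}
  [2..2]={B,S,T2}  "c"  orig:{B,S}
  [0..1]={A}  "bb"
  [1..2]={A}  "bc"
  [0..2]={S}  "bbc"

Original NTs in T[0,2] deriving "bbc": ["S"]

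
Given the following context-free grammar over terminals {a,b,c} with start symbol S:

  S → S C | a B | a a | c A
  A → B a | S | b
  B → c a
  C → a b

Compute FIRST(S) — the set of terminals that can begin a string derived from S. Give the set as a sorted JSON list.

FIRST iteration:
round 1:
  A via A→b: +{b}
  B via B→c a: +{c}
  C via C→a b: +{a}
  S via S→a B: +{a}
  S via S→c A: +{c}
  FIRST(S)={a,c}  FIRST(A)={b}  FIRST(B)={c}  FIRST(C)={a}
round 2:
  A via A→B a: +{c}
  A via A→S: +{a}
  FIRST(S)={a,c}  FIRST(A)={a,b,c}  FIRST(B)={c}  FIRST(C)={a}
round 3: (no change)
  FIRST(S)={a,c}  FIRST(A)={a,b,c}  FIRST(B)={c}  FIRST(C)={a}

FIRST(S) = ["a", "c"]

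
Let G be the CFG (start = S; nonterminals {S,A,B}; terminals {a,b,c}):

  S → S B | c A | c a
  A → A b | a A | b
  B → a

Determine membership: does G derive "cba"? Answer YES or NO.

Convert to CNF:
  S -> S B | T2 A | T2 T1
  A -> A T0 | T1 A | b
  B -> a
  T0 -> b
  T1 -> a
  T2 -> c

CYK table (by increasing span):
  T[0,0] 'c' = {T2}  orig:{}
  T[1,1] 'b' = {A,T0}  orig:{A}
  T[2,2] 'a' = {B,T1}  orig:{B}
  T[0,1] 'cb' = {S}
  T[1,2] 'ba' = ∅
  T[0,2] 'cba' = {S}

S ∈ T[0,2] ⇒ YES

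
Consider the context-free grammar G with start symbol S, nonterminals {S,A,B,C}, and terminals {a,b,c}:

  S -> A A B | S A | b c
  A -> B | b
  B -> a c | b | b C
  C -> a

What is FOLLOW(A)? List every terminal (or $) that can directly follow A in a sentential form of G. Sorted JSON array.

Compute FIRST by fixpoint:
round 1:
  A via A→b: +{b}
  B via B→a c: +{a}
  B via B→b: +{b}
  C via C→a: +{a}
  S via S→A A B: +{b}
  S: {b}  A: {b}  B: {a,b}  C: {a}
round 2:
  A via A→B: +{a}
  S via S→A A B: +{a}
  S: {a,b}  A: {a,b}  B: {a,b}  C: {a}
round 3: (no change)
  S: {a,b}  A: {a,b}  B: {a,b}  C: {a}

Compute FOLLOW by fixpoint:
seed FOLLOW(S) with $
pass 1:
  S→A A B: FOLLOW(A) ⊇ FIRST(A) = {a,b}; new: +{a,b}
  S→A A B: FOLLOW(B) ⊇ FOLLOW(S) ⊇ {$}; new: +{$}
  S→S A: FOLLOW(S) ⊇ FIRST(A) = {a,b}; new: +{a,b}
  S→S A: FOLLOW(A) ⊇ FOLLOW(S) ⊇ {$,a,b}; new: +{$}
  S: {$,a,b}  A: {$,a,b}  B: {$}  C: {}
pass 2:
  A→B: FOLLOW(B) ⊇ FOLLOW(A) ⊇ {$,a,b}; new: +{a,b}
  B→b C: FOLLOW(C) ⊇ FOLLOW(B) ⊇ {$,a,b}; new: +{$,a,b}
  S: {$,a,b}  A: {$,a,b}  B: {$,a,b}  C: {$,a,b}
pass 3: done
  S: {$,a,b}  A: {$,a,b}  B: {$,a,b}  C: {$,a,b}

FOLLOW(A) = ["$", "a", "b"]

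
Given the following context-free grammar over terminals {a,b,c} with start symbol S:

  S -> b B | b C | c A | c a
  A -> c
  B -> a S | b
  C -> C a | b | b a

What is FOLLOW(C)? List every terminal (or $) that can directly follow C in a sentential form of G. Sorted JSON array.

FIRST sets, iterate to fixpoint:
iter 1:
  A via A→c: +{c}
  B via B→a S: +{a}
  B via B→b: +{b}
  C via C→b: +{b}
  S via S→b B: +{b}
  S via S→c A: +{c}
  FIRST[S]={b,c}  FIRST[A]={c}  FIRST[B]={a,b}  FIRST[C]={b}
iter 2: — fixpoint
  FIRST[S]={b,c}  FIRST[A]={c}  FIRST[B]={a,b}  FIRST[C]={b}

Compute FOLLOW by fixpoint:
initialize: $ ∈ FOLLOW(S)
[1]
  C→C a: FOLLOW(C) ⊇ FIRST(a) = {a}; new: +{a}
  S→b B: FOLLOW(B) ⊇ FOLLOW(S) ⊇ {$}; new: +{$}
  S→b C: FOLLOW(C) ⊇ FOLLOW(S) ⊇ {$}; new: +{$}
  S→c A: FOLLOW(A) ⊇ FOLLOW(S) ⊇ {$}; new: +{$}
  S: {$}  A: {$}  B: {$}  C: {$,a}
[2] (stable)
  S: {$}  A: {$}  B: {$}  C: {$,a}

FOLLOW(C) = ["$", "a"]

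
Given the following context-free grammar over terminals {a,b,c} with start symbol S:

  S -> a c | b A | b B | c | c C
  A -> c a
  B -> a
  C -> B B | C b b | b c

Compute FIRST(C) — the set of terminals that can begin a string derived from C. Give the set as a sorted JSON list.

Compute FIRST by fixpoint:
iter 1:
  A via A→c a: +{c}
  B via B→a: +{a}
  C via C→B B: +{a}
  C via C→b c: +{b}
  S via S→a c: +{a}
  S via S→b A: +{b}
  S via S→c: +{c}
  FIRST[S]={a,b,c}  FIRST[A]={c}  FIRST[B]={a}  FIRST[C]={a,b}
iter 2: — fixpoint
  FIRST[S]={a,b,c}  FIRST[A]={c}  FIRST[B]={a}  FIRST[C]={a,b}

FIRST(C) = ["a", "b"]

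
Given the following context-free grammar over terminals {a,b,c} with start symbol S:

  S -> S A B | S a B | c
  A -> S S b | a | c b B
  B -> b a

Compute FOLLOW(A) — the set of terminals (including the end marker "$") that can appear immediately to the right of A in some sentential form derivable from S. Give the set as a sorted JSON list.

FIRST iteration:
[1]
  A via A→a: +{a}
  A via A→c b B: +{c}
  B via B→b a: +{b}
  S via S→c: +{c}
  FIRST[S]={c}  FIRST[A]={a,c}  FIRST[B]={b}
[2] (stable)
  FIRST[S]={c}  FIRST[A]={a,c}  FIRST[B]={b}

Compute FOLLOW by fixpoint:
initialize: $ ∈ FOLLOW(S)
iter 1:
  A→S S b: FOLLOW(S) ⊇ FIRST(S) = {c}; new: +{c}
  A→S S b: FOLLOW(S) ⊇ FIRST(b) = {b}; new: +{b}
  S→S A B: FOLLOW(S) ⊇ FIRST(A) = {a,c}; new: +{a}
  S→S A B: FOLLOW(A) ⊇ FIRST(B) = {b}; new: +{b}
  S→S A B: FOLLOW(B) ⊇ FOLLOW(S) ⊇ {$,a,b,c}; new: +{$,a,b,c}
  FOLLOW[S]={$,a,b,c}  FOLLOW[A]={b}  FOLLOW[B]={$,a,b,c}
iter 2: done
  FOLLOW[S]={$,a,b,c}  FOLLOW[A]={b}  FOLLOW[B]={$,a,b,c}

FOLLOW(A) = ["b"]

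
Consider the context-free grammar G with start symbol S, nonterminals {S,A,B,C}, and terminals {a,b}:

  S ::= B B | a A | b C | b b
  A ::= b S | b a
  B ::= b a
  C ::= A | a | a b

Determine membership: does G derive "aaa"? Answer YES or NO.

Convert to CNF:
  S -> B B | T0 C | T0 T0 | T1 A
  A -> T0 S | T0 T1
  B -> T0 T1
  C -> T0 S | T0 T1 | T1 T0 | a
  T0 -> b
  T1 -> a

CYK fill:
  [0..0]={C,T1}  "a"  orig:{C}
  [1..1]={C,T1}  "a"  orig:{C}
  [2..2]={C,T1}  "a"  orig:{C}
  [0..1]=∅  "aa"
  [1..2]=∅  "aa"
  [0..2]=∅  "aaa"

S ∉ T[0,2] ⇒ NO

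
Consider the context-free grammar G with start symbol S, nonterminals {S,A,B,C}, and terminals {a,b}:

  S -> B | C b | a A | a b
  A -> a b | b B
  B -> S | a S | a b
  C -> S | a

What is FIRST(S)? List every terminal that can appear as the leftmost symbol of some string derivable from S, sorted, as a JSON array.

FIRST iteration:
pass 1:
  A via A→a b: +{a}
  A via A→b B: +{b}
  B via B→a S: +{a}
  C via C→a: +{a}
  S via S→B: +{a}
  FIRST[S]={a}  FIRST[A]={a,b}  FIRST[B]={a}  FIRST[C]={a}
pass 2: — fixpoint
  FIRST[S]={a}  FIRST[A]={a,b}  FIRST[B]={a}  FIRST[C]={a}

FIRST(S) = ["a"]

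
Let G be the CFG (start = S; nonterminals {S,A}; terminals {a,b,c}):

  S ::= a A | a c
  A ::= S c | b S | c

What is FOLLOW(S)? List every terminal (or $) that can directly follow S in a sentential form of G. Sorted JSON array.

Compute FIRST by fixpoint:
round 1:
  A via A→b S: +{b}
  A via A→c: +{c}
  S via S→a A: +{a}
  FIRST(S)={a}  FIRST(A)={b,c}
round 2:
  A via A→S c: +{a}
  FIRST(S)={a}  FIRST(A)={a,b,c}
round 3: — fixpoint
  FIRST(S)={a}  FIRST(A)={a,b,c}

Compute FOLLOW by fixpoint:
initialize: $ ∈ FOLLOW(S)
iter 1:
  A→S c: FOLLOW(S) ⊇ FIRST(c) = {c}; new: +{c}
  S→a A: FOLLOW(A) ⊇ FOLLOW(S) ⊇ {$,c}; new: +{$,c}
  S: {$,c}  A: {$,c}
iter 2: — fixpoint
  S: {$,c}  A: {$,c}

FOLLOW(S) = ["$", "c"]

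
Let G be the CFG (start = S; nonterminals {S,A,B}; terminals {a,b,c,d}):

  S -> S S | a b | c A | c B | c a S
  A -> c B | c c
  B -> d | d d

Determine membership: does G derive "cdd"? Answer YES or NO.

Convert to CNF:
  S -> S S | T0 A | T0 B | T0 X4 | T2 T3
  A -> T0 B | T0 T0
  B -> T1 T1 | d
  T0 -> c
  T1 -> d
  T2 -> a
  T3 -> b
  X4 -> T2 S

CYK fill:
  T[0,0] 'c' = {T0}  orig:{}
  T[1,1] 'd' = {B,T1}  orig:{B}
  T[2,2] 'd' = {B,T1}  orig:{B}
  T[0,1] 'cd' = {A,S}
  T[1,2] 'dd' = {B}
  T[0,2] 'cdd' = {A,S}

S ∈ T[0,2] ⇒ YES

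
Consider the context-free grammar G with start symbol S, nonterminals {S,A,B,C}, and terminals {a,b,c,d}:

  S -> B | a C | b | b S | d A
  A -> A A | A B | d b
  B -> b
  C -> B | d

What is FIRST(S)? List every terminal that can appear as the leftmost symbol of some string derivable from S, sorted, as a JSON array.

FIRST sets, iterate to fixpoint:
pass 1:
  A via A→d b: +{d}
  B via B→b: +{b}
  C via C→B: +{b}
  C via C→d: +{d}
  S via S→B: +{b}
  S via S→a C: +{a}
  S via S→d A: +{d}
  FIRST(S)={a,b,d}  FIRST(A)={d}  FIRST(B)={b}  FIRST(C)={b,d}
pass 2: done
  FIRST(S)={a,b,d}  FIRST(A)={d}  FIRST(B)={b}  FIRST(C)={b,d}

FIRST(S) = ["a", "b", "d"]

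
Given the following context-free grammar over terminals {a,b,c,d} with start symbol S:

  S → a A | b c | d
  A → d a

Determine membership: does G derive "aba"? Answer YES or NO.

Convert to CNF:
  S -> T1 A | T2 T3 | d
  A -> T0 T1
  T0 -> d
  T1 -> a
  T2 -> b
  T3 -> c

Fill CYK table bottom-up:
  cell(0,0) a: {T1}  orig:{}
  cell(1,1) b: {T2}  orig:{}
  cell(2,2) a: {T1}  orig:{}
  cell(0,1) ab: ∅
  cell(1,2) ba: ∅
  cell(0,2) aba: ∅

S ∉ T[0,2] ⇒ NO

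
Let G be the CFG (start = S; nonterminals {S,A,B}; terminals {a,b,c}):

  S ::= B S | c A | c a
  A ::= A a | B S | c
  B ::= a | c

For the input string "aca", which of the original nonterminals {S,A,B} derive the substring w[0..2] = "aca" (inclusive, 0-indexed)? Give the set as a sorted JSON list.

Convert to CNF:
  S -> B S | T1 A | T1 T0
  A -> A T0 | B S | c
  B -> a | c
  T0 -> a
  T1 -> c

CYK fill — only the sub-triangle for w[0..2]:
  [0..0]={B,T0}  "a"  orig:{B}
  [1..1]={A,B,T1}  "c"  orig:{A,B}
  [2..2]={B,T0}  "a"  orig:{B}
  [0..1]=∅  "ac"
  [1..2]={A,S}  "ca"
  [0..2]={A,S}  "aca"

Original NTs in T[0,2] deriving "aca": ["A", "S"]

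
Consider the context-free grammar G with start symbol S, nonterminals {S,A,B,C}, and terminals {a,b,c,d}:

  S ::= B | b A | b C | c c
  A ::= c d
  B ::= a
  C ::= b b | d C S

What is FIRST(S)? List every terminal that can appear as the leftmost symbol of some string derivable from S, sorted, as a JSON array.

FIRST sets, iterate to fixpoint:
pass 1:
  A via A→c d: +{c}
  B via B→a: +{a}
  C via C→b b: +{b}
  C via C→d C S: +{d}
  S via S→B: +{a}
  S via S→b A: +{b}
  S via S→c c: +{c}
  FIRST[S]={a,b,c}  FIRST[A]={c}  FIRST[B]={a}  FIRST[C]={b,d}
pass 2: — fixpoint
  FIRST[S]={a,b,c}  FIRST[A]={c}  FIRST[B]={a}  FIRST[C]={b,d}

FIRST(S) = ["a", "b", "c"]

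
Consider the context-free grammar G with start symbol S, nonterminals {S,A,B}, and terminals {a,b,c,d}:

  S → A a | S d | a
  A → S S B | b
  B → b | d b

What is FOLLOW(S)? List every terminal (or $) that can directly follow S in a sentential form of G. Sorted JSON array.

FIRST iteration:
pass 1:
  A via A→b: +{b}
  B via B→b: +{b}
  B via B→d b: +{d}
  S via S→A a: +{b}
  S via S→a: +{a}
  S: {a,b}  A: {b}  B: {b,d}
pass 2:
  A via A→S S B: +{a}
  S: {a,b}  A: {a,b}  B: {b,d}
pass 3: — fixpoint
  S: {a,b}  A: {a,b}  B: {b,d}

FOLLOW sets:
initialize: $ ∈ FOLLOW(S)
[1]
  A→S S B: FOLLOW(S) ⊇ FIRST(S) = {a,b}; new: +{a,b}
  A→S S B: FOLLOW(S) ⊇ FIRST(B) = {b,d}; new: +{d}
  S→A a: FOLLOW(A) ⊇ FIRST(a) = {a}; new: +{a}
  FOLLOW(S)={$,a,b,d}  FOLLOW(A)={a}  FOLLOW(B)={}
[2]
  A→S S B: FOLLOW(B) ⊇ FOLLOW(A) ⊇ {a}; new: +{a}
  FOLLOW(S)={$,a,b,d}  FOLLOW(A)={a}  FOLLOW(B)={a}
[3] (no change)
  FOLLOW(S)={$,a,b,d}  FOLLOW(A)={a}  FOLLOW(B)={a}

FOLLOW(S) = ["$", "a", "b", "d"]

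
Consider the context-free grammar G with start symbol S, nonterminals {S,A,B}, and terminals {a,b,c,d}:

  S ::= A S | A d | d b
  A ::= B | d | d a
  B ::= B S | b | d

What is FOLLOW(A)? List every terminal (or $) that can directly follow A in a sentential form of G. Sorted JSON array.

FIRST sets, iterate to fixpoint:
pass 1:
  A via A→d: +{d}
  B via B→b: +{b}
  B via B→d: +{d}
  S via S→A S: +{d}
  S: {d}  A: {d}  B: {b,d}
pass 2:
  A via A→B: +{b}
  S via S→A S: +{b}
  S: {b,d}  A: {b,d}  B: {b,d}
pass 3: done
  S: {b,d}  A: {b,d}  B: {b,d}

FOLLOW iteration:
FOLLOW(S) := {$}
[1]
  B→B S: FOLLOW(B) ⊇ FIRST(S) = {b,d}; new: +{b,d}
  B→B S: FOLLOW(S) ⊇ FOLLOW(B) ⊇ {b,d}; new: +{b,d}
  S→A S: FOLLOW(A) ⊇ FIRST(S) = {b,d}; new: +{b,d}
  FOLLOW[S]={$,b,d}  FOLLOW[A]={b,d}  FOLLOW[B]={b,d}
[2] (stable)
  FOLLOW[S]={$,b,d}  FOLLOW[A]={b,d}  FOLLOW[B]={b,d}

FOLLOW(A) = ["b", "d"]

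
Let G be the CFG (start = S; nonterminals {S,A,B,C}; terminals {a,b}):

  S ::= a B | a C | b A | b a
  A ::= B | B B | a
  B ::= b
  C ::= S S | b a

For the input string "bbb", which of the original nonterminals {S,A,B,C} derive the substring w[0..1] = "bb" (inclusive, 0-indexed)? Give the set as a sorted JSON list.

Convert to CNF:
  S -> T0 A | T0 T1 | T1 B | T1 C
  A -> B B | a | b
  B -> b
  C -> S S | T0 T1
  T0 -> b
  T1 -> a

CYK fill (cells [i..j] with 0 ≤ i ≤ j ≤ 1 only):
  cell(0,0) b: {A,B,T0}  orig:{A,B}
  cell(1,1) b: {A,B,T0}  orig:{A,B}
  cell(0,1) bb: {A,S}

Original NTs in T[0,1] deriving "bb": ["A", "S"]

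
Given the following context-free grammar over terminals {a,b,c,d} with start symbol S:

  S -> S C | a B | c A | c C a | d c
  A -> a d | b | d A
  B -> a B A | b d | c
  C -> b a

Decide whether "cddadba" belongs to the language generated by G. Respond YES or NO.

CNF form of G:
  S -> S C | T0 B | T1 T3 | T3 A | T3 X5
  A -> T0 T1 | T1 A | b
  B -> T0 X4 | T2 T1 | c
  C -> T2 T0
  T0 -> a
  T1 -> d
  T2 -> b
  T3 -> c
  X4 -> B A
  X5 -> C T0

CYK table (by increasing span):
  T[0,0] 'c' = {B,T3}  orig:{B}
  T[1,1] 'd' = {T1}  orig:{}
  T[2,2] 'd' = {T1}  orig:{}
  T[3,3] 'a' = {T0}  orig:{}
  T[4,4] 'd' = {T1}  orig:{}
  T[5,5] 'b' = {A,T2}  orig:{A}
  T[6,6] 'a' = {T0}  orig:{}
  T[0,1] 'cd' = ∅
  T[1,2] 'dd' = ∅
  T[2,3] 'da' = ∅
  T[3,4] 'ad' = {A}
  T[4,5] 'db' = {A}
  T[5,6] 'ba' = {C}
  T[0,2] 'cdd' = ∅
  T[1,3] 'dda' = ∅
  T[2,4] 'dad' = {A}
  T[3,5] 'adb' = ∅
  T[4,6] 'dba' = ∅
  T[0,3] 'cdda' = ∅
  T[1,4] 'ddad' = {A}
  T[2,5] 'dadb' = ∅
  T[3,6] 'adba' = ∅
  T[0,4] 'cddad' = {S,X4}  orig:{S}
  T[1,5] 'ddadb' = ∅
  T[2,6] 'dadba' = ∅
  T[0,5] 'cddadb' = ∅
  T[1,6] 'ddadba' = ∅
  T[0,6] 'cddadba' = {S}

S ∈ T[0,6] ⇒ YES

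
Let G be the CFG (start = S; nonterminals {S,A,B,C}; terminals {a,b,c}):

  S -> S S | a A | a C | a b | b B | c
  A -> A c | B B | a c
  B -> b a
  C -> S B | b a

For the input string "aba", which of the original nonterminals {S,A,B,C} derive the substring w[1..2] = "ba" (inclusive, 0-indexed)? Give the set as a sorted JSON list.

Convert to CNF:
  S -> S S | T1 A | T1 C | T1 T2 | T2 B | c
  A -> A T0 | B B | T1 T0
  B -> T2 T1
  C -> S B | T2 T1
  T0 -> c
  T1 -> a
  T2 -> b

Fill CYK table bottom-up — only the sub-triangle for w[1..2]:
  [1..1]={T2}  "b"  orig:{}
  [2..2]={T1}  "a"  orig:{}
  [1..2]={B,C}  "ba"

Original NTs in T[1,2] deriving "ba": ["B", "C"]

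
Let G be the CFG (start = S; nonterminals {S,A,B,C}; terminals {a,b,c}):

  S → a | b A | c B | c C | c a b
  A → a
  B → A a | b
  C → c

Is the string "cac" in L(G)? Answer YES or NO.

Convert to CNF:
  S -> T1 A | T2 B | T2 C | T2 X3 | a
  A -> a
  B -> A T0 | b
  C -> c
  T0 -> a
  T1 -> b
  T2 -> c
  X3 -> T0 T1

Fill CYK table bottom-up:
  [0..0]={C,T2}  "c"  orig:{C}
  [1..1]={A,S,T0}  "a"  orig:{A,S}
  [2..2]={C,T2}  "c"  orig:{C}
  [0..1]=∅  "ca"
  [1..2]=∅  "ac"
  [0..2]=∅  "cac"

S ∉ T[0,2] ⇒ NO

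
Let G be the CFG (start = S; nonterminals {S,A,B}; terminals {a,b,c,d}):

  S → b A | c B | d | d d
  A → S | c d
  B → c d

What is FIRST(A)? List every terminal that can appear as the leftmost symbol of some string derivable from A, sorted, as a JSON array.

FIRST iteration:
iter 1:
  A via A→c d: +{c}
  B via B→c d: +{c}
  S via S→b A: +{b}
  S via S→c B: +{c}
  S via S→d: +{d}
  FIRST[S]={b,c,d}  FIRST[A]={c}  FIRST[B]={c}
iter 2:
  A via A→S: +{b,d}
  FIRST[S]={b,c,d}  FIRST[A]={b,c,d}  FIRST[B]={c}
iter 3: (stable)
  FIRST[S]={b,c,d}  FIRST[A]={b,c,d}  FIRST[B]={c}

FIRST(A) = ["b", "c", "d"]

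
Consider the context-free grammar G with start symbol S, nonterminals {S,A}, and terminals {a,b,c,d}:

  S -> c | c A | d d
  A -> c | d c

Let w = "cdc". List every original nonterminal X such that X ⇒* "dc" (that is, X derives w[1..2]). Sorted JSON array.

Convert to CNF:
  S -> T0 T0 | T1 A | c
  A -> T0 T1 | c
  T0 -> d
  T1 -> c

CYK table (by increasing span), restricted to cells inside w[1..2]:
  cell(1,1) d: {T0}  orig:{}
  cell(2,2) c: {A,S,T1}  orig:{A,S}
  cell(1,2) dc: {A}

Original NTs in T[1,2] deriving "dc": ["A"]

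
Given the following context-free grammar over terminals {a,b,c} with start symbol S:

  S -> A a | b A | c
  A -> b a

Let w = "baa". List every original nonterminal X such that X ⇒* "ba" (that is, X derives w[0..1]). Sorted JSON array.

CNF form of G:
  S -> A T1 | T0 A | c
  A -> T0 T1
  T0 -> b
  T1 -> a

Fill CYK table bottom-up (cells [i..j] with 0 ≤ i ≤ j ≤ 1 only):
  [0..0]={T0}  "b"  orig:{}
  [1..1]={T1}  "a"  orig:{}
  [0..1]={A}  "ba"

Original NTs in T[0,1] deriving "ba": ["A"]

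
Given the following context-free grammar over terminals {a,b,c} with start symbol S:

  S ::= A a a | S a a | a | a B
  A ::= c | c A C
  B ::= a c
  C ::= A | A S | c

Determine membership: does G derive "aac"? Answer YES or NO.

Convert to CNF:
  S -> A X4 | S X5 | T1 B | a
  A -> T0 X2 | c
  B -> T1 T0
  C -> A S | T0 X3 | c
  T0 -> c
  T1 -> a
  X2 -> A C
  X3 -> A C
  X4 -> T1 T1
  X5 -> T1 T1

Fill CYK table bottom-up:
  T[0,0] 'a' = {S,T1}  orig:{S}
  T[1,1] 'a' = {S,T1}  orig:{S}
  T[2,2] 'c' = {A,C,T0}  orig:{A,C}
  T[0,1] 'aa' = {X4,X5}  orig:{}
  T[1,2] 'ac' = {B}
  T[0,2] 'aac' = {S}

S ∈ T[0,2] ⇒ YES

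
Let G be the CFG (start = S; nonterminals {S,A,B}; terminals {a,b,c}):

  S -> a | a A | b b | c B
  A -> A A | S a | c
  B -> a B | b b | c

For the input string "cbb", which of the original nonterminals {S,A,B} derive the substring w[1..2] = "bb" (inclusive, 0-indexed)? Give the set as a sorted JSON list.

Convert to CNF:
  S -> T0 A | T1 T1 | T2 B | a
  A -> A A | S T0 | c
  B -> T0 B | T1 T1 | c
  T0 -> a
  T1 -> b
  T2 -> c

CYK fill — only the sub-triangle for w[1..2]:
  cell(1,1) b: {T1}  orig:{}
  cell(2,2) b: {T1}  orig:{}
  cell(1,2) bb: {B,S}

Original NTs in T[1,2] deriving "bb": ["B", "S"]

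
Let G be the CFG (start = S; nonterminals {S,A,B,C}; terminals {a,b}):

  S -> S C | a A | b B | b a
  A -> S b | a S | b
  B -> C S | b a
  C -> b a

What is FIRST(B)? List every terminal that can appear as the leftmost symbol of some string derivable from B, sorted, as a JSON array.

Compute FIRST by fixpoint:
iter 1:
  A via A→a S: +{a}
  A via A→b: +{b}
  B via B→b a: +{b}
  C via C→b a: +{b}
  S via S→a A: +{a}
  S via S→b B: +{b}
  FIRST(S)={a,b}  FIRST(A)={a,b}  FIRST(B)={b}  FIRST(C)={b}
iter 2: — fixpoint
  FIRST(S)={a,b}  FIRST(A)={a,b}  FIRST(B)={b}  FIRST(C)={b}

FIRST(B) = ["b"]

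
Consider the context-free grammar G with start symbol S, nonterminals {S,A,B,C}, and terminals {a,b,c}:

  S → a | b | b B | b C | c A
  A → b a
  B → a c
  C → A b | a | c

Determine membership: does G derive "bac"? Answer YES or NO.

Convert to CNF:
  S -> T0 B | T0 C | T2 A | a | b
  A -> T0 T1
  B -> T1 T2
  C -> A T0 | a | c
  T0 -> b
  T1 -> a
  T2 -> c

CYK table (by increasing span):
  cell(0,0) b: {S,T0}  orig:{S}
  cell(1,1) a: {C,S,T1}  orig:{C,S}
  cell(2,2) c: {C,T2}  orig:{C}
  cell(0,1) ba: {A,S}
  cell(1,2) ac: {B}
  cell(0,2) bac: {S}

S ∈ T[0,2] ⇒ YES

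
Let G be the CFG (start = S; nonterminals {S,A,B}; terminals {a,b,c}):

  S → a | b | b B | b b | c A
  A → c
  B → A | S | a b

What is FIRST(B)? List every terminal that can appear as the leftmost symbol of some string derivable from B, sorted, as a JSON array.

FIRST iteration:
round 1:
  A via A→c: +{c}
  B via B→A: +{c}
  B via B→a b: +{a}
  S via S→a: +{a}
  S via S→b: +{b}
  S via S→c A: +{c}
  FIRST(S)={a,b,c}  FIRST(A)={c}  FIRST(B)={a,c}
round 2:
  B via B→S: +{b}
  FIRST(S)={a,b,c}  FIRST(A)={c}  FIRST(B)={a,b,c}
round 3: (no change)
  FIRST(S)={a,b,c}  FIRST(A)={c}  FIRST(B)={a,b,c}

FIRST(B) = ["a", "b", "c"]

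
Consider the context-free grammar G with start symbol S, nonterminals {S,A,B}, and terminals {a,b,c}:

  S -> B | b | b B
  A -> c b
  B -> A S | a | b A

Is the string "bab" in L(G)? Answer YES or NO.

CNF form of G:
  S -> A S | T1 A | T1 B | a | b
  A -> T0 T1
  B -> A S | T1 A | a
  T0 -> c
  T1 -> b

Fill CYK table bottom-up:
  cell(0,0) b: {S,T1}  orig:{S}
  cell(1,1) a: {B,S}
  cell(2,2) b: {S,T1}  orig:{S}
  cell(0,1) ba: {S}
  cell(1,2) ab: ∅
  cell(0,2) bab: ∅

S ∉ T[0,2] ⇒ NO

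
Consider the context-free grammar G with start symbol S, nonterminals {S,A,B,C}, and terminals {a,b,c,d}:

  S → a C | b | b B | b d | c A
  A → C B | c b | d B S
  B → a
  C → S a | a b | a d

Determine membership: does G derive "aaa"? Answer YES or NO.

Convert to CNF:
  S -> T0 A | T1 B | T1 T2 | T3 C | b
  A -> C B | T0 T1 | T2 X4
  B -> a
  C -> S T3 | T3 T1 | T3 T2
  T0 -> c
  T1 -> b
  T2 -> d
  T3 -> a
  X4 -> B S

Fill CYK table bottom-up:
  [0..0]={B,T3}  "a"  orig:{B}
  [1..1]={B,T3}  "a"  orig:{B}
  [2..2]={B,T3}  "a"  orig:{B}
  [0..1]=∅  "aa"
  [1..2]=∅  "aa"
  [0..2]=∅  "aaa"

S ∉ T[0,2] ⇒ NO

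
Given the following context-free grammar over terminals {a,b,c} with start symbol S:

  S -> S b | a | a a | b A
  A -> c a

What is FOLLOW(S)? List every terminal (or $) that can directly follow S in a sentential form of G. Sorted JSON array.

FIRST sets, iterate to fixpoint:
[1]
  A via A→c a: +{c}
  S via S→a: +{a}
  S via S→b A: +{b}
  FIRST[S]={a,b}  FIRST[A]={c}
[2] done
  FIRST[S]={a,b}  FIRST[A]={c}

FOLLOW iteration:
initialize: $ ∈ FOLLOW(S)
iter 1:
  S→S b: FOLLOW(S) ⊇ FIRST(b) = {b}; new: +{b}
  S→b A: FOLLOW(A) ⊇ FOLLOW(S) ⊇ {$,b}; new: +{$,b}
  FOLLOW(S)={$,b}  FOLLOW(A)={$,b}
iter 2: — fixpoint
  FOLLOW(S)={$,b}  FOLLOW(A)={$,b}

FOLLOW(S) = ["$", "b"]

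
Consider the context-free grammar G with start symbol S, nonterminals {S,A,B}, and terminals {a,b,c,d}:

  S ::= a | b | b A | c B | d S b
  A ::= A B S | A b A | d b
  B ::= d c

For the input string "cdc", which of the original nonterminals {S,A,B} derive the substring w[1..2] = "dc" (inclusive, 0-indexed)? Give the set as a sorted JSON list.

CNF form of G:
  S -> T0 A | T1 X5 | T2 B | a | b
  A -> A X3 | A X4 | T1 T0
  B -> T1 T2
  T0 -> b
  T1 -> d
  T2 -> c
  X3 -> B S
  X4 -> T0 A
  X5 -> S T0

Fill CYK table bottom-up (cells [i..j] with 1 ≤ i ≤ j ≤ 2 only):
  T[1,1] 'd' = {T1}  orig:{}
  T[2,2] 'c' = {T2}  orig:{}
  T[1,2] 'dc' = {B}

Original NTs in T[1,2] deriving "dc": ["B"]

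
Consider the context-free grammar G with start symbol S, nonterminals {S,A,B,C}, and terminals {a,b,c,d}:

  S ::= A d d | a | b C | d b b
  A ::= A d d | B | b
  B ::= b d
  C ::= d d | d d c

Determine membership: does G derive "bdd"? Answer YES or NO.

Convert to CNF:
  S -> A X5 | T0 X6 | T1 C | a
  A -> A X3 | T1 T0 | b
  B -> T1 T0
  C -> T0 T0 | T0 X4
  T0 -> d
  T1 -> b
  T2 -> c
  X3 -> T0 T0
  X4 -> T0 T2
  X5 -> T0 T0
  X6 -> T1 T1

Fill CYK table bottom-up:
  [0..0]={A,T1}  "b"  orig:{A}
  [1..1]={T0}  "d"  orig:{}
  [2..2]={T0}  "d"  orig:{}
  [0..1]={A,B}  "bd"
  [1..2]={C,X3,X5}  "dd"  orig:{C}
  [0..2]={A,S}  "bdd"

S ∈ T[0,2] ⇒ YES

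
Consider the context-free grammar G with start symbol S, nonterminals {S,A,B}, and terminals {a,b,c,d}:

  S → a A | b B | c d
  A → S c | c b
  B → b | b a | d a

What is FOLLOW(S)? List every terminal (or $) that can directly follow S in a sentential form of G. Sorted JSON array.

Compute FIRST by fixpoint:
pass 1:
  A via A→c b: +{c}
  B via B→b: +{b}
  B via B→d a: +{d}
  S via S→a A: +{a}
  S via S→b B: +{b}
  S via S→c d: +{c}
  FIRST(S)={a,b,c}  FIRST(A)={c}  FIRST(B)={b,d}
pass 2:
  A via A→S c: +{a,b}
  FIRST(S)={a,b,c}  FIRST(A)={a,b,c}  FIRST(B)={b,d}
pass 3: done
  FIRST(S)={a,b,c}  FIRST(A)={a,b,c}  FIRST(B)={b,d}

FOLLOW sets:
FOLLOW(S) := {$}
round 1:
  A→S c: FOLLOW(S) ⊇ FIRST(c) = {c}; new: +{c}
  S→a A: FOLLOW(A) ⊇ FOLLOW(S) ⊇ {$,c}; new: +{$,c}
  S→b B: FOLLOW(B) ⊇ FOLLOW(S) ⊇ {$,c}; new: +{$,c}
  FOLLOW(S)={$,c}  FOLLOW(A)={$,c}  FOLLOW(B)={$,c}
round 2: — fixpoint
  FOLLOW(S)={$,c}  FOLLOW(A)={$,c}  FOLLOW(B)={$,c}

FOLLOW(S) = ["$", "c"]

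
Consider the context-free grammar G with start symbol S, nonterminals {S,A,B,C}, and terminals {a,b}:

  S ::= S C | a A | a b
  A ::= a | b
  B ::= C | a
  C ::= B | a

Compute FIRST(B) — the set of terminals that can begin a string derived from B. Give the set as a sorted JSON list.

FIRST sets, iterate to fixpoint:
iter 1:
  A via A→a: +{a}
  A via A→b: +{b}
  B via B→a: +{a}
  C via C→B: +{a}
  S via S→a A: +{a}
  S: {a}  A: {a,b}  B: {a}  C: {a}
iter 2: (no change)
  S: {a}  A: {a,b}  B: {a}  C: {a}

FIRST(B) = ["a"]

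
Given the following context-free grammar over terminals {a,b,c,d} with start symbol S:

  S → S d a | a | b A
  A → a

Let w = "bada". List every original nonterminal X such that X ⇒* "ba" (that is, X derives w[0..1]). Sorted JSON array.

CNF form of G:
  S -> S X3 | T2 A | a
  A -> a
  T0 -> d
  T1 -> a
  T2 -> b
  X3 -> T0 T1

Fill CYK table bottom-up — only the sub-triangle for w[0..1]:
  T[0,0] 'b' = {T2}  orig:{}
  T[1,1] 'a' = {A,S,T1}  orig:{A,S}
  T[0,1] 'ba' = {S}

Original NTs in T[0,1] deriving "ba": ["S"]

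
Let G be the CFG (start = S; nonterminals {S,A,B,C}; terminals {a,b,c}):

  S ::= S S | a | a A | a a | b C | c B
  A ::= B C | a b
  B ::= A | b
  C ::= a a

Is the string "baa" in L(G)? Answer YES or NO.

Convert to CNF:
  S -> S S | T0 A | T0 T0 | T1 C | T2 B | a
  A -> B C | T0 T1
  B -> B C | T0 T1 | b
  C -> T0 T0
  T0 -> a
  T1 -> b
  T2 -> c

CYK fill:
  cell(0,0) b: {B,T1}  orig:{B}
  cell(1,1) a: {S,T0}  orig:{S}
  cell(2,2) a: {S,T0}  orig:{S}
  cell(0,1) ba: ∅
  cell(1,2) aa: {C,S}
  cell(0,2) baa: {A,B,S}

S ∈ T[0,2] ⇒ YES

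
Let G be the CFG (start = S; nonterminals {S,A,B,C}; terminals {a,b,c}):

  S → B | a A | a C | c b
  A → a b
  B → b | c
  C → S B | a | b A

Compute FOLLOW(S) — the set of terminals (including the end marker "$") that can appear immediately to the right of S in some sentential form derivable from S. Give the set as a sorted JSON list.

Compute FIRST by fixpoint:
[1]
  A via A→a b: +{a}
  B via B→b: +{b}
  B via B→c: +{c}
  C via C→a: +{a}
  C via C→b A: +{b}
  S via S→B: +{b,c}
  S via S→a A: +{a}
  S: {a,b,c}  A: {a}  B: {b,c}  C: {a,b}
[2]
  C via C→S B: +{c}
  S: {a,b,c}  A: {a}  B: {b,c}  C: {a,b,c}
[3] (stable)
  S: {a,b,c}  A: {a}  B: {b,c}  C: {a,b,c}

Compute FOLLOW by fixpoint:
FOLLOW(S) := {$}
iter 1:
  C→S B: FOLLOW(S) ⊇ FIRST(B) = {b,c}; new: +{b,c}
  S→B: FOLLOW(B) ⊇ FOLLOW(S) ⊇ {$,b,c}; new: +{$,b,c}
  S→a A: FOLLOW(A) ⊇ FOLLOW(S) ⊇ {$,b,c}; new: +{$,b,c}
  S→a C: FOLLOW(C) ⊇ FOLLOW(S) ⊇ {$,b,c}; new: +{$,b,c}
  FOLLOW[S]={$,b,c}  FOLLOW[A]={$,b,c}  FOLLOW[B]={$,b,c}  FOLLOW[C]={$,b,c}
iter 2: (no change)
  FOLLOW[S]={$,b,c}  FOLLOW[A]={$,b,c}  FOLLOW[B]={$,b,c}  FOLLOW[C]={$,b,c}

FOLLOW(S) = ["$", "b", "c"]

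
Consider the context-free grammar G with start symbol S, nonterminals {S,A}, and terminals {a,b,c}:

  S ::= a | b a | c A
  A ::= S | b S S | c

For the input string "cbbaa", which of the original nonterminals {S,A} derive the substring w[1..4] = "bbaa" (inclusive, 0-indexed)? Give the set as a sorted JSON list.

Convert to CNF:
  S -> T0 T1 | T2 A | a
  A -> T0 T1 | T0 X3 | T2 A | a | c
  T0 -> b
  T1 -> a
  T2 -> c
  X3 -> S S

Fill CYK table bottom-up — only the sub-triangle for w[1..4]:
  [1..1]={T0}  "b"  orig:{}
  [2..2]={T0}  "b"  orig:{}
  [3..3]={A,S,T1}  "a"  orig:{A,S}
  [4..4]={A,S,T1}  "a"  orig:{A,S}
  [1..2]=∅  "bb"
  [2..3]={A,S}  "ba"
  [3..4]={X3}  "aa"  orig:{}
  [1..3]=∅  "bba"
  [2..4]={A,X3}  "baa"  orig:{A}
  [1..4]={A}  "bbaa"

Original NTs in T[1,4] deriving "bbaa": ["A"]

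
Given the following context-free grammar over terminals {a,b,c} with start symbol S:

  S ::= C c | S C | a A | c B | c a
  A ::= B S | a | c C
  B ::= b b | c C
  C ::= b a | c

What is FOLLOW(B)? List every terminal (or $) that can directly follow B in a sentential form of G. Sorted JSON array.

FIRST sets, iterate to fixpoint:
iter 1:
  A via A→a: +{a}
  A via A→c C: +{c}
  B via B→b b: +{b}
  B via B→c C: +{c}
  C via C→b a: +{b}
  C via C→c: +{c}
  S via S→C c: +{b,c}
  S via S→a A: +{a}
  FIRST(S)={a,b,c}  FIRST(A)={a,c}  FIRST(B)={b,c}  FIRST(C)={b,c}
iter 2:
  A via A→B S: +{b}
  FIRST(S)={a,b,c}  FIRST(A)={a,b,c}  FIRST(B)={b,c}  FIRST(C)={b,c}
iter 3: (stable)
  FIRST(S)={a,b,c}  FIRST(A)={a,b,c}  FIRST(B)={b,c}  FIRST(C)={b,c}

FOLLOW iteration:
FOLLOW(S) := {$}
iter 1:
  A→B S: FOLLOW(B) ⊇ FIRST(S) = {a,b,c}; new: +{a,b,c}
  B→c C: FOLLOW(C) ⊇ FOLLOW(B) ⊇ {a,b,c}; new: +{a,b,c}
  S→S C: FOLLOW(S) ⊇ FIRST(C) = {b,c}; new: +{b,c}
  S→S C: FOLLOW(C) ⊇ FOLLOW(S) ⊇ {$,b,c}; new: +{$}
  S→a A: FOLLOW(A) ⊇ FOLLOW(S) ⊇ {$,b,c}; new: +{$,b,c}
  S→c B: FOLLOW(B) ⊇ FOLLOW(S) ⊇ {$,b,c}; new: +{$}
  FOLLOW[S]={$,b,c}  FOLLOW[A]={$,b,c}  FOLLOW[B]={$,a,b,c}  FOLLOW[C]={$,a,b,c}
iter 2: done
  FOLLOW[S]={$,b,c}  FOLLOW[A]={$,b,c}  FOLLOW[B]={$,a,b,c}  FOLLOW[C]={$,a,b,c}

FOLLOW(B) = ["$", "a", "b", "c"]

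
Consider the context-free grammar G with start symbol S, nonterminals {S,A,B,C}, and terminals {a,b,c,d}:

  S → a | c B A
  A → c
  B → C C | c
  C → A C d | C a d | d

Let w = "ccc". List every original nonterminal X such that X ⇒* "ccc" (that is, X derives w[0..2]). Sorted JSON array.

CNF form of G:
  S -> T2 X5 | a
  A -> c
  B -> C C | c
  C -> A X3 | C X4 | d
  T0 -> d
  T1 -> a
  T2 -> c
  X3 -> C T0
  X4 -> T1 T0
  X5 -> B A

CYK fill — only the sub-triangle for w[0..2]:
  [0..0]={A,B,T2}  "c"  orig:{A,B}
  [1..1]={A,B,T2}  "c"  orig:{A,B}
  [2..2]={A,B,T2}  "c"  orig:{A,B}
  [0..1]={X5}  "cc"  orig:{}
  [1..2]={X5}  "cc"  orig:{}
  [0..2]={S}  "ccc"

Original NTs in T[0,2] deriving "ccc": ["S"]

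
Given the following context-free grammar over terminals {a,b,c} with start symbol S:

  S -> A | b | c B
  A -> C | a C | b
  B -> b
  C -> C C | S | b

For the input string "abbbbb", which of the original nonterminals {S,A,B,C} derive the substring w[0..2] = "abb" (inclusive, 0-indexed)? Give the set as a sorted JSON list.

CNF form of G:
  S -> C C | T0 C | T1 B | b
  A -> C C | T0 C | T1 B | b
  B -> b
  C -> C C | T0 C | T1 B | b
  T0 -> a
  T1 -> c

CYK fill, restricted to cells inside w[0..2]:
  [0..0]={T0}  "a"  orig:{}
  [1..1]={A,B,C,S}  "b"
  [2..2]={A,B,C,S}  "b"
  [0..1]={A,C,S}  "ab"
  [1..2]={A,C,S}  "bb"
  [0..2]={A,C,S}  "abb"

Original NTs in T[0,2] deriving "abb": ["A", "C", "S"]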